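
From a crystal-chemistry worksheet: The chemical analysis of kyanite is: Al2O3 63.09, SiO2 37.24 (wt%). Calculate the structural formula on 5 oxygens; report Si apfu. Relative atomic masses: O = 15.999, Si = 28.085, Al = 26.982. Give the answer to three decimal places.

63.09 wt% Al2O3 ÷ 101.961 g/mol = 0.61877 mol, giving 1.23754 Al and 1.85631 O.
37.24 wt% SiO2 ÷ 60.083 g/mol = 0.61981 mol, giving 0.61981 Si and 1.23962 O.
Oxygen sums to 3.09593; scaling by 5/3.09593 = 1.61502 puts the formula on 5 O.
Si: 0.61981 × 1.61502 = 1.001 atoms per formula unit.

1.001 Si apfu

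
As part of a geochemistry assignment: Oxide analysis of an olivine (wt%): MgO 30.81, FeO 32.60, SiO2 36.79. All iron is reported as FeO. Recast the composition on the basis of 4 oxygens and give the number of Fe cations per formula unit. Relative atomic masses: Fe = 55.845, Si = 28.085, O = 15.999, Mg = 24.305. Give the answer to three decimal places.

MgO (M=40.304): mol = 0.76444; Mg = 0.76444, O = 0.76444.
FeO (M=71.844): mol = 0.45376; Fe = 0.45376, O = 0.45376.
SiO2 (M=60.083): mol = 0.61232; Si = 0.61232, O = 1.22464.
ΣO = 2.44284; factor = 4/ΣO = 1.63744.
Fe apfu = 0.45376 × 1.63744 = 0.743.

0.743 Fe apfu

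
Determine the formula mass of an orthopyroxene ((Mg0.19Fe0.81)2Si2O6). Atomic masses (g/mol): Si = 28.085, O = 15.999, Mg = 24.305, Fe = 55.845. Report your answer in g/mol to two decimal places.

The formula mass is the sum 0.38*24.305 + 1.62*55.845 + 2*28.085 + 6*15.999.

251.87 g/mol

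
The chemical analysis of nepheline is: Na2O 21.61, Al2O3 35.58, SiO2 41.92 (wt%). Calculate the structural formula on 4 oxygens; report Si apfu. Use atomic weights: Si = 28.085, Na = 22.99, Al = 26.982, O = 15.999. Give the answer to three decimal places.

21.61 wt% Na2O ÷ 61.979 g/mol = 0.34867 mol, giving 0.69734 Na and 0.34867 O.
35.58 wt% Al2O3 ÷ 101.961 g/mol = 0.34896 mol, giving 0.69792 Al and 1.04688 O.
41.92 wt% SiO2 ÷ 60.083 g/mol = 0.69770 mol, giving 0.69770 Si and 1.39540 O.
Oxygen sums to 2.79095; scaling by 4/2.79095 = 1.43320 puts the formula on 4 O.
Si: 0.69770 × 1.43320 = 1.000 atoms per formula unit.

1.000 Si apfu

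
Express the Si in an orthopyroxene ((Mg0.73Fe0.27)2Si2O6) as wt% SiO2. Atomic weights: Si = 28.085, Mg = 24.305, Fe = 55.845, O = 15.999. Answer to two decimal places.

55.17 wt%

Molar mass of (Mg0.73Fe0.27)2Si2O6 = 1.46*24.305 + 0.54*55.845 + 2*28.085 + 6*15.999 = 217.806 g/mol.
Each formula unit contains 2 Si, equivalent to 2/1 = 2.0000 mol SiO2.
M(SiO2) = 1×28.085 + 2×15.999 = 60.083 g/mol.
Mass of SiO2 per formula unit = 2.0000 × 60.083 = 120.166 g.
SiO2 wt% = 120.166 / 217.806 × 100 = 55.17%.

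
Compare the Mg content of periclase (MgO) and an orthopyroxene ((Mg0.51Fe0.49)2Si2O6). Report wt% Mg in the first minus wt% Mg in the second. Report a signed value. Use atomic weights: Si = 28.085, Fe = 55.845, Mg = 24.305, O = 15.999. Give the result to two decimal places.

49.60 percentage points

First mineral: 24.305 g Mg in 40.304 g formula = 60.30 wt% Mg.
Second mineral: 24.791 g Mg in 231.683 g formula = 10.70 wt% Mg.
60.30% − 10.70% gives a difference of 49.60 percentage points.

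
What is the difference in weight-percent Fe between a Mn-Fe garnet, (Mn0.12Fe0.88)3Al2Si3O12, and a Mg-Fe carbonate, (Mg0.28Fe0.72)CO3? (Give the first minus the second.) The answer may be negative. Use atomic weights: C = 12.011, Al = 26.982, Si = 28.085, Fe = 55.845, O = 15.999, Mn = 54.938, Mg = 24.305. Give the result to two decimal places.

-7.93 percentage points

Fe in (Mn0.12Fe0.88)3Al2Si3O12: molar mass 497.415 g/mol; 2.64×55.845 = 147.431 g → 29.64 wt%.
Fe in (Mg0.28Fe0.72)CO3: molar mass 107.022 g/mol; 0.72×55.845 = 40.208 g → 37.57 wt%.
Difference = 29.64 − 37.57 = -7.93 percentage points.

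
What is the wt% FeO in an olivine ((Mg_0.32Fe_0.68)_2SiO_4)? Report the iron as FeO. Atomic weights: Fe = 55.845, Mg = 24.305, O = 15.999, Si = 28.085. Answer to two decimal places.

53.22 wt%

Formula mass = 183.585 g/mol.
1.36 Fe → 1.3600 mol FeO per formula unit; M(FeO) = 71.844, so FeO mass = 97.708 g.
97.708/183.585 × 100 = 53.22 wt%.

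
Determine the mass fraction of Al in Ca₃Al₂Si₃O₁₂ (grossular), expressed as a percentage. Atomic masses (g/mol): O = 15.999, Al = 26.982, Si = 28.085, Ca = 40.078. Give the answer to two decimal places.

11.98 weight percent

Formula mass = 3×40.078 + 2×26.982 + 3×28.085 + 12×15.999 = 450.441 g/mol, of which 53.964 g is Al.
So Al makes up 53.964/450.441 = 0.1198 of the mass, i.e. 11.98%.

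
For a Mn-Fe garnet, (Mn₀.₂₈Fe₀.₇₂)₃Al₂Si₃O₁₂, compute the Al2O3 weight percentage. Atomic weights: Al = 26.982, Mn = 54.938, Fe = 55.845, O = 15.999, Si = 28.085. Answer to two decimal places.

Formula mass = 496.980 g/mol.
2 Al → 1.0000 mol Al2O3 per formula unit; M(Al2O3) = 101.961, so Al2O3 mass = 101.961 g.
101.961/496.980 × 100 = 20.52 wt%.

20.52 wt%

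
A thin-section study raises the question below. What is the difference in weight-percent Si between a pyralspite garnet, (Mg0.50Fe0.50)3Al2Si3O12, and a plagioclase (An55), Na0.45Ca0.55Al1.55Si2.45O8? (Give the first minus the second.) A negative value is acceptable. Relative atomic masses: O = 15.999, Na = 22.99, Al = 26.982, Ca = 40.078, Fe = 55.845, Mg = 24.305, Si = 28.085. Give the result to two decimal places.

-6.68 percentage points

First mineral: 84.255 g Si in 450.432 g formula = 18.71 wt% Si.
Second mineral: 68.808 g Si in 271.011 g formula = 25.39 wt% Si.
18.71% − 25.39% gives a difference of -6.68 percentage points.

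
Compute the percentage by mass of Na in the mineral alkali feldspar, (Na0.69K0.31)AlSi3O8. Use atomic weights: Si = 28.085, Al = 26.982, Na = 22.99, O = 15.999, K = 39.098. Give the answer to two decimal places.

5.94 mass %

M((Na0.69K0.31)AlSi3O8) = 267.212 g/mol.
Na contributes 0.69 × 22.99 = 15.863 g per mole.
15.863/267.212 = 0.0594 → 5.94%.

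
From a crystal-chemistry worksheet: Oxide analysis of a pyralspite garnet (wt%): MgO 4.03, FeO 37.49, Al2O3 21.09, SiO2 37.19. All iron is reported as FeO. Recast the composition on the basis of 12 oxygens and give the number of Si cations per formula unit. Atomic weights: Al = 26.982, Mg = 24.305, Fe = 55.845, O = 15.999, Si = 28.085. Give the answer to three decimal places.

2.995 Si apfu

MgO: 4.03/40.304 = 0.09999 mol → 0.09999 mol Mg, 0.09999 mol O.
FeO: 37.49/71.844 = 0.52183 mol → 0.52183 mol Fe, 0.52183 mol O.
Al2O3: 21.09/101.961 = 0.20684 mol → 0.41368 mol Al, 0.62052 mol O.
SiO2: 37.19/60.083 = 0.61898 mol → 0.61898 mol Si, 1.23796 mol O.
Total oxygen = 2.48030 mol. Normalization factor = 12/2.48030 = 4.83812.
Si per 12 O = 0.61898 × 4.83812 = 2.995.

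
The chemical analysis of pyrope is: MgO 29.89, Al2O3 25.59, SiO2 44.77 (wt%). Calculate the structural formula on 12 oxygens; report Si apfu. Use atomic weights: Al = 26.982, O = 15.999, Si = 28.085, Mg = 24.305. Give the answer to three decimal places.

2.996 Si apfu

MgO: 29.89/40.304 = 0.74161 mol → 0.74161 mol Mg, 0.74161 mol O.
Al2O3: 25.59/101.961 = 0.25098 mol → 0.50196 mol Al, 0.75294 mol O.
SiO2: 44.77/60.083 = 0.74514 mol → 0.74514 mol Si, 1.49028 mol O.
Total oxygen = 2.98483 mol. Normalization factor = 12/2.98483 = 4.02033.
Si per 12 O = 0.74514 × 4.02033 = 2.996.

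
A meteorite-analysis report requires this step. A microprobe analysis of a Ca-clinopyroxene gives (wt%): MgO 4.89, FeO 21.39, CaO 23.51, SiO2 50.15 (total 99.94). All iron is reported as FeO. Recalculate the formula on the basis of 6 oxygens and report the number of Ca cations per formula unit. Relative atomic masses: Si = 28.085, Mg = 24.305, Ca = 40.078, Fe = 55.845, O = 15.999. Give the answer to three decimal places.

MgO (M=40.304): mol = 0.12133; Mg = 0.12133, O = 0.12133.
FeO (M=71.844): mol = 0.29773; Fe = 0.29773, O = 0.29773.
CaO (M=56.077): mol = 0.41924; Ca = 0.41924, O = 0.41924.
SiO2 (M=60.083): mol = 0.83468; Si = 0.83468, O = 1.66936.
ΣO = 2.50766; factor = 6/ΣO = 2.39267.
Ca apfu = 0.41924 × 2.39267 = 1.003.

1.003 Ca apfu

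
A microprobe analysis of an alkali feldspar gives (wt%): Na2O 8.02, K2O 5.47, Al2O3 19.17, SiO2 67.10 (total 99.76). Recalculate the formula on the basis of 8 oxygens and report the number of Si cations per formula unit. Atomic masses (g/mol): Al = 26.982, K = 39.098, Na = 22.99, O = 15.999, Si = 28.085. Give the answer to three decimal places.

2.993 Si apfu

Na2O (M=61.979): mol = 0.12940; Na = 0.25880, O = 0.12940.
K2O (M=94.195): mol = 0.05807; K = 0.11614, O = 0.05807.
Al2O3 (M=101.961): mol = 0.18801; Al = 0.37602, O = 0.56403.
SiO2 (M=60.083): mol = 1.11679; Si = 1.11679, O = 2.23358.
ΣO = 2.98508; factor = 8/ΣO = 2.68000.
Si apfu = 1.11679 × 2.68000 = 2.993.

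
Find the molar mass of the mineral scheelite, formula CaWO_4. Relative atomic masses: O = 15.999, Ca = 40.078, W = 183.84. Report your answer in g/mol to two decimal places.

Ca: 1 × 40.078 = 40.0780
W: 1 × 183.84 = 183.8400
O: 4 × 15.999 = 63.9960
Summing the contributions gives the formula mass.

287.91 g/mol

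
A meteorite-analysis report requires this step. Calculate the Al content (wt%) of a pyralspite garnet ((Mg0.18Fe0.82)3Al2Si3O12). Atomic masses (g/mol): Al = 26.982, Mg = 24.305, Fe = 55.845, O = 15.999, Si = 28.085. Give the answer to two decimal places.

Molar mass of (Mg0.18Fe0.82)3Al2Si3O12: 0.54·24.305 + 2.46·55.845 + 2·26.982 + 3·28.085 + 12·15.999 = 480.710 g/mol.
Mass of Al per formula unit: 2 × 26.982 = 53.964 g.
Weight fraction Al = 53.964 / 480.710 = 0.1123.

11.23 wt%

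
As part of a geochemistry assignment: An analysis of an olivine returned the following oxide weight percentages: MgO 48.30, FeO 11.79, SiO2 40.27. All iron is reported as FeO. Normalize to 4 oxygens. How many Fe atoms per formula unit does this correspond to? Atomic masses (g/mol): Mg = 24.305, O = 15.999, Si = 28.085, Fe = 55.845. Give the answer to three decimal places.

MgO: 48.30/40.304 = 1.19839 mol → 1.19839 mol Mg, 1.19839 mol O.
FeO: 11.79/71.844 = 0.16411 mol → 0.16411 mol Fe, 0.16411 mol O.
SiO2: 40.27/60.083 = 0.67024 mol → 0.67024 mol Si, 1.34048 mol O.
Total oxygen = 2.70298 mol. Normalization factor = 4/2.70298 = 1.47985.
Fe per 4 O = 0.16411 × 1.47985 = 0.243.

0.243 Fe apfu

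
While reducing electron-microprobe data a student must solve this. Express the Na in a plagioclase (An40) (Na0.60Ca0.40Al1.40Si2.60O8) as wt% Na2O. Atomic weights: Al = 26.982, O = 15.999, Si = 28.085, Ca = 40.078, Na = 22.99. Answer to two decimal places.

6.92 wt%

M(Na0.60Ca0.40Al1.40Si2.60O8) = 268.613 g/mol; M(Na2O) = 61.979 g/mol.
Moles Na2O per formula unit = 0.60 Na ÷ 2 = 0.3000.
Na2O fraction = (0.3000 × 61.979) / 268.613 = 18.594/268.613 = 0.0692.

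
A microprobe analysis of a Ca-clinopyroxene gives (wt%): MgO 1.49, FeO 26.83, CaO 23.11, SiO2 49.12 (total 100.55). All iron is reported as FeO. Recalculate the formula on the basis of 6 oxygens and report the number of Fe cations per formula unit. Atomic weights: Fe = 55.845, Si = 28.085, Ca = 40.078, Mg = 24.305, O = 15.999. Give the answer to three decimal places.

0.912 Fe apfu

MgO: 1.49/40.304 = 0.03697 mol → 0.03697 mol Mg, 0.03697 mol O.
FeO: 26.83/71.844 = 0.37345 mol → 0.37345 mol Fe, 0.37345 mol O.
CaO: 23.11/56.077 = 0.41211 mol → 0.41211 mol Ca, 0.41211 mol O.
SiO2: 49.12/60.083 = 0.81754 mol → 0.81754 mol Si, 1.63508 mol O.
Total oxygen = 2.45761 mol. Normalization factor = 6/2.45761 = 2.44140.
Fe per 6 O = 0.37345 × 2.44140 = 0.912.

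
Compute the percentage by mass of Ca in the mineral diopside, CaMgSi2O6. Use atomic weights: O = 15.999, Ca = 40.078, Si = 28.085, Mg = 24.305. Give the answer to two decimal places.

18.51 weight percent

Formula mass = 1*40.078 + 1*24.305 + 2*28.085 + 6*15.999 = 216.547 g/mol, of which 40.078 g is Ca.
So Ca makes up 40.078/216.547 = 0.1851 of the mass, i.e. 18.51%.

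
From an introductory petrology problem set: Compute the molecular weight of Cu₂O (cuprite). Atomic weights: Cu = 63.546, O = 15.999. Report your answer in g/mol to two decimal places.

143.09 g/mol

The formula mass is the sum 2*63.546 + 1*15.999.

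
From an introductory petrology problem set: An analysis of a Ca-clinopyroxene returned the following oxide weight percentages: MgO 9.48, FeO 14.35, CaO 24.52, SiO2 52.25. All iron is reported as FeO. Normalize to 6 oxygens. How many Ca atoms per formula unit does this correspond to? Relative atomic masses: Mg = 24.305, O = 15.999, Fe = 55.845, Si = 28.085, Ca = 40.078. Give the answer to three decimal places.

1.005 Ca apfu

MgO (M=40.304): mol = 0.23521; Mg = 0.23521, O = 0.23521.
FeO (M=71.844): mol = 0.19974; Fe = 0.19974, O = 0.19974.
CaO (M=56.077): mol = 0.43726; Ca = 0.43726, O = 0.43726.
SiO2 (M=60.083): mol = 0.86963; Si = 0.86963, O = 1.73926.
ΣO = 2.61147; factor = 6/ΣO = 2.29756.
Ca apfu = 0.43726 × 2.29756 = 1.005.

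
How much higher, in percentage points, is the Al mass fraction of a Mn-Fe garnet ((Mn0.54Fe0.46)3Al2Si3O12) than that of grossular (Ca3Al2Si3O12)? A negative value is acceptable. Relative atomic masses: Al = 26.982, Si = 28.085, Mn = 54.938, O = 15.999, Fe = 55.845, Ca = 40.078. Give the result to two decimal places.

M((Mn0.54Fe0.46)3Al2Si3O12) = 496.273 g/mol, so wt% Al = 53.964/496.273 × 100 = 10.87%.
M(Ca3Al2Si3O12) = 450.441 g/mol, so wt% Al = 53.964/450.441 × 100 = 11.98%.
10.87 − 11.98 = -1.11 pp.

-1.11 percentage points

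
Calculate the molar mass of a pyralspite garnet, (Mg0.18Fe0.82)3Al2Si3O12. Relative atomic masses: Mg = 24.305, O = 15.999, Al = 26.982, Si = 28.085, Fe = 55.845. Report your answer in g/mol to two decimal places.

Mg: 0.54 × 24.305 = 13.1247
Fe: 2.46 × 55.845 = 137.3787
Al: 2 × 26.982 = 53.9640
Si: 3 × 28.085 = 84.2550
O: 12 × 15.999 = 191.9880
Summing the contributions gives the formula mass.

480.71 g/mol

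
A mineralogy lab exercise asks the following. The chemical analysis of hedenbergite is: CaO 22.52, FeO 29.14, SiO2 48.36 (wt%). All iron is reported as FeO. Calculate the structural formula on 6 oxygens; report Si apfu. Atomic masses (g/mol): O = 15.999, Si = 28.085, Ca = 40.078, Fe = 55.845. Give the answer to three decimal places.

22.52 wt% CaO ÷ 56.077 g/mol = 0.40159 mol, giving 0.40159 Ca and 0.40159 O.
29.14 wt% FeO ÷ 71.844 g/mol = 0.40560 mol, giving 0.40560 Fe and 0.40560 O.
48.36 wt% SiO2 ÷ 60.083 g/mol = 0.80489 mol, giving 0.80489 Si and 1.60978 O.
Oxygen sums to 2.41697; scaling by 6/2.41697 = 2.48245 puts the formula on 6 O.
Si: 0.80489 × 2.48245 = 1.998 atoms per formula unit.

1.998 Si apfu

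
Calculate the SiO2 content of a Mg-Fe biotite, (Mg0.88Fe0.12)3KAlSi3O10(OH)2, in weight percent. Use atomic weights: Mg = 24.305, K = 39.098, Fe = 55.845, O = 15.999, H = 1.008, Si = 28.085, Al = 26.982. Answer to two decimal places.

Formula mass = 428.608 g/mol.
3 Si → 3.0000 mol SiO2 per formula unit; M(SiO2) = 60.083, so SiO2 mass = 180.249 g.
180.249/428.608 × 100 = 42.05 wt%.

42.05 wt%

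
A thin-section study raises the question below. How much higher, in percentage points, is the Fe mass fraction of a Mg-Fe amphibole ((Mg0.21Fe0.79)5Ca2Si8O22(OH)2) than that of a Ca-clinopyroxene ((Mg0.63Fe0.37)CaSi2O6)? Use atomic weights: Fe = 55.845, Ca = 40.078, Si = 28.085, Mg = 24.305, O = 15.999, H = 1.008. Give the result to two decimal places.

First mineral: 220.588 g Fe in 936.936 g formula = 23.54 wt% Fe.
Second mineral: 20.663 g Fe in 228.217 g formula = 9.05 wt% Fe.
23.54% − 9.05% gives a difference of 14.49 percentage points.

14.49 percentage points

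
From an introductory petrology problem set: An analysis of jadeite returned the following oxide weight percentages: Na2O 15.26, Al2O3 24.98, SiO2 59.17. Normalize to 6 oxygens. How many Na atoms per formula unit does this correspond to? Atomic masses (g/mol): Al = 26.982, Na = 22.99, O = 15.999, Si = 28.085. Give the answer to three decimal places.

1.001 Na apfu

15.26 wt% Na2O ÷ 61.979 g/mol = 0.24621 mol, giving 0.49242 Na and 0.24621 O.
24.98 wt% Al2O3 ÷ 101.961 g/mol = 0.24500 mol, giving 0.49000 Al and 0.73500 O.
59.17 wt% SiO2 ÷ 60.083 g/mol = 0.98480 mol, giving 0.98480 Si and 1.96960 O.
Oxygen sums to 2.95081; scaling by 6/2.95081 = 2.03334 puts the formula on 6 O.
Na: 0.49242 × 2.03334 = 1.001 atoms per formula unit.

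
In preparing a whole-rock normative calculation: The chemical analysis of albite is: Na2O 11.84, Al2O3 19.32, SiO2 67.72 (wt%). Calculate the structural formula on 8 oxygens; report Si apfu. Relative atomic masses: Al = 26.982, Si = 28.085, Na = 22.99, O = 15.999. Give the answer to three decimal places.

2.992 Si apfu

Na2O: 11.84/61.979 = 0.19103 mol → 0.38206 mol Na, 0.19103 mol O.
Al2O3: 19.32/101.961 = 0.18948 mol → 0.37896 mol Al, 0.56844 mol O.
SiO2: 67.72/60.083 = 1.12711 mol → 1.12711 mol Si, 2.25422 mol O.
Total oxygen = 3.01369 mol. Normalization factor = 8/3.01369 = 2.65455.
Si per 8 O = 1.12711 × 2.65455 = 2.992.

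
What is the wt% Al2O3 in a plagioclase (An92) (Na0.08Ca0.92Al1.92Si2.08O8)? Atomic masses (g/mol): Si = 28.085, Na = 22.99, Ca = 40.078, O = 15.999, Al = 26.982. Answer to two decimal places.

35.35 wt%

M(Na0.08Ca0.92Al1.92Si2.08O8) = 276.925 g/mol; M(Al2O3) = 101.961 g/mol.
Moles Al2O3 per formula unit = 1.92 Al ÷ 2 = 0.9600.
Al2O3 fraction = (0.9600 × 101.961) / 276.925 = 97.883/276.925 = 0.3535.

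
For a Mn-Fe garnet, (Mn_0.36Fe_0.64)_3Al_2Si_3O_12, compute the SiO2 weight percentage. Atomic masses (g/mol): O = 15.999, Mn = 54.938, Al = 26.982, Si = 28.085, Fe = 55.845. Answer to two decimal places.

36.28 wt%

Molar mass of (Mn_0.36Fe_0.64)_3Al_2Si_3O_12 = 1.08·54.938 + 1.92·55.845 + 2·26.982 + 3·28.085 + 12·15.999 = 496.762 g/mol.
Each formula unit contains 3 Si, equivalent to 3/1 = 3.0000 mol SiO2.
M(SiO2) = 1×28.085 + 2×15.999 = 60.083 g/mol.
Mass of SiO2 per formula unit = 3.0000 × 60.083 = 180.249 g.
SiO2 wt% = 180.249 / 496.762 × 100 = 36.28%.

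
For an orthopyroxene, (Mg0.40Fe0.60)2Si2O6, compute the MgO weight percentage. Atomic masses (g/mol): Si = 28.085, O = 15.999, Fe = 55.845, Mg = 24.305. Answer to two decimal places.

Formula mass = 238.622 g/mol.
0.80 Mg → 0.8000 mol MgO per formula unit; M(MgO) = 40.304, so MgO mass = 32.243 g.
32.243/238.622 × 100 = 13.51 wt%.

13.51 wt%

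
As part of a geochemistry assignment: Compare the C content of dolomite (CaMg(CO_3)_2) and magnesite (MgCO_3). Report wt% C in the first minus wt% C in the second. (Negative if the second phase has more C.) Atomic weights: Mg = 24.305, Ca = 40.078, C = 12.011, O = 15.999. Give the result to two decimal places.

M(CaMg(CO_3)_2) = 184.399 g/mol, so wt% C = 24.022/184.399 × 100 = 13.03%.
M(MgCO_3) = 84.313 g/mol, so wt% C = 12.011/84.313 × 100 = 14.25%.
13.03 − 14.25 = -1.22 pp.

-1.22 percentage points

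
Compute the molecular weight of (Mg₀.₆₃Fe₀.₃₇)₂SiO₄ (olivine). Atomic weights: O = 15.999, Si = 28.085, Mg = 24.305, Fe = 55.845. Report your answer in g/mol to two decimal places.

164.03 g/mol

Mg: 1.26 × 24.305 = 30.6243
Fe: 0.74 × 55.845 = 41.3253
Si: 1 × 28.085 = 28.0850
O: 4 × 15.999 = 63.9960
Summing the contributions gives the formula mass.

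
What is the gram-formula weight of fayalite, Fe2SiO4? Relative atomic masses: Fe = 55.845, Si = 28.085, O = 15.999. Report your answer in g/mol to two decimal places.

Fe: 2 × 55.845 = 111.6900
Si: 1 × 28.085 = 28.0850
O: 4 × 15.999 = 63.9960
Summing the contributions gives the formula mass.

203.77 g/mol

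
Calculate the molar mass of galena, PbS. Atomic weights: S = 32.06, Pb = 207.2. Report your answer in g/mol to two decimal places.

239.26 g/mol

M = 1×207.2 + 1×32.06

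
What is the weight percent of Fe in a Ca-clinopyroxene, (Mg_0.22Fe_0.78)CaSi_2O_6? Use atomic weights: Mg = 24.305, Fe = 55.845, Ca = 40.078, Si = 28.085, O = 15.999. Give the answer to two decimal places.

Molar mass of (Mg_0.22Fe_0.78)CaSi_2O_6: 0.22*24.305 + 0.78*55.845 + 1*40.078 + 2*28.085 + 6*15.999 = 241.148 g/mol.
Mass of Fe per formula unit: 0.78 × 55.845 = 43.559 g.
Weight fraction Fe = 43.559 / 241.148 = 0.1806.

18.06 wt%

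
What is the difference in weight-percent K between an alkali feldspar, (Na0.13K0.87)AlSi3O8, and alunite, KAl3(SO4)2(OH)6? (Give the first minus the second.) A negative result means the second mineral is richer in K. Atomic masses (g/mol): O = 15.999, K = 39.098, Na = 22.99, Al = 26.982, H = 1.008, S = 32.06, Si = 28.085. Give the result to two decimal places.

M((Na0.13K0.87)AlSi3O8) = 276.233 g/mol, so wt% K = 34.015/276.233 × 100 = 12.31%.
M(KAl3(SO4)2(OH)6) = 414.198 g/mol, so wt% K = 39.098/414.198 × 100 = 9.44%.
12.31 − 9.44 = 2.87 pp.

2.87 percentage points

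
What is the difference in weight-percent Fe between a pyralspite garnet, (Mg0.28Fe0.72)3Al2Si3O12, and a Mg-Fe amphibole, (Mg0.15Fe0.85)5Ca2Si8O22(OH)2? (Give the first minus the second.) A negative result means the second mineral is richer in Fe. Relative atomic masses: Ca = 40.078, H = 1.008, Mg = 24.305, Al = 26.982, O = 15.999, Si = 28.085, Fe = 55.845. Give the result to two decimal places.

Fe in (Mg0.28Fe0.72)3Al2Si3O12: molar mass 471.248 g/mol; 2.16×55.845 = 120.625 g → 25.60 wt%.
Fe in (Mg0.15Fe0.85)5Ca2Si8O22(OH)2: molar mass 946.398 g/mol; 4.25×55.845 = 237.341 g → 25.08 wt%.
Difference = 25.60 − 25.08 = 0.52 percentage points.

0.52 percentage points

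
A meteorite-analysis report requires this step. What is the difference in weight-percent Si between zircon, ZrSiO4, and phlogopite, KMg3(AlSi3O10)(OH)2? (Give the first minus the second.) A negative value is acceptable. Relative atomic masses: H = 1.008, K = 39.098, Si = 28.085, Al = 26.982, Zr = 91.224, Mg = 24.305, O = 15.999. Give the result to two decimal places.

First mineral: 28.085 g Si in 183.305 g formula = 15.32 wt% Si.
Second mineral: 84.255 g Si in 417.254 g formula = 20.19 wt% Si.
15.32% − 20.19% gives a difference of -4.87 percentage points.

-4.87 percentage points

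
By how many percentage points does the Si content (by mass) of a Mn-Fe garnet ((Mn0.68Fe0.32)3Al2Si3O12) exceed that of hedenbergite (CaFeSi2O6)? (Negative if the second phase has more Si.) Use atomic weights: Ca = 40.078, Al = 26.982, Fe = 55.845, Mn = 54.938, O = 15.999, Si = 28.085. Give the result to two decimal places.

Si in (Mn0.68Fe0.32)3Al2Si3O12: molar mass 495.892 g/mol; 3×28.085 = 84.255 g → 16.99 wt%.
Si in CaFeSi2O6: molar mass 248.087 g/mol; 2×28.085 = 56.170 g → 22.64 wt%.
Difference = 16.99 − 22.64 = -5.65 percentage points.

-5.65 percentage points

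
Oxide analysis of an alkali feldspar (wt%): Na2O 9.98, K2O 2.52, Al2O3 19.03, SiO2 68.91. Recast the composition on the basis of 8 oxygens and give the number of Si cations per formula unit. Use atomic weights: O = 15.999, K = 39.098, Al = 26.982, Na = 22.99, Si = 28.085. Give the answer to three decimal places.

3.017 Si apfu

Na2O (M=61.979): mol = 0.16102; Na = 0.32204, O = 0.16102.
K2O (M=94.195): mol = 0.02675; K = 0.05350, O = 0.02675.
Al2O3 (M=101.961): mol = 0.18664; Al = 0.37328, O = 0.55992.
SiO2 (M=60.083): mol = 1.14691; Si = 1.14691, O = 2.29382.
ΣO = 3.04151; factor = 8/ΣO = 2.63027.
Si apfu = 1.14691 × 2.63027 = 3.017.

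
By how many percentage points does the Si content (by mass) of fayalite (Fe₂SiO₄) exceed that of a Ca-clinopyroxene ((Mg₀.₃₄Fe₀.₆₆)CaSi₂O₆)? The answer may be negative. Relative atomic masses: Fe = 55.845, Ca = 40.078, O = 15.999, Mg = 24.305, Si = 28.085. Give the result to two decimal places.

-9.88 percentage points

First mineral: 28.085 g Si in 203.771 g formula = 13.78 wt% Si.
Second mineral: 56.170 g Si in 237.363 g formula = 23.66 wt% Si.
13.78% − 23.66% gives a difference of -9.88 percentage points.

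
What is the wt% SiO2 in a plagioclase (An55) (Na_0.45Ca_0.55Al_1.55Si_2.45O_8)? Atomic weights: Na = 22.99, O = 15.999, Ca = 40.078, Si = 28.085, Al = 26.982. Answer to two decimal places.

54.32 wt%

Formula mass = 271.011 g/mol.
2.45 Si → 2.4500 mol SiO2 per formula unit; M(SiO2) = 60.083, so SiO2 mass = 147.203 g.
147.203/271.011 × 100 = 54.32 wt%.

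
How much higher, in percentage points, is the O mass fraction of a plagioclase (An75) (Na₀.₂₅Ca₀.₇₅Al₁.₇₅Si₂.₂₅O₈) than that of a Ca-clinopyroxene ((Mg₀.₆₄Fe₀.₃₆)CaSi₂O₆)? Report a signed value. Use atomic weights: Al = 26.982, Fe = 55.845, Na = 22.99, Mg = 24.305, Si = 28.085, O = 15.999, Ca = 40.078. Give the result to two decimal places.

M(Na₀.₂₅Ca₀.₇₅Al₁.₇₅Si₂.₂₅O₈) = 274.208 g/mol, so wt% O = 127.992/274.208 × 100 = 46.68%.
M((Mg₀.₆₄Fe₀.₃₆)CaSi₂O₆) = 227.901 g/mol, so wt% O = 95.994/227.901 × 100 = 42.12%.
46.68 − 42.12 = 4.56 pp.

4.56 percentage points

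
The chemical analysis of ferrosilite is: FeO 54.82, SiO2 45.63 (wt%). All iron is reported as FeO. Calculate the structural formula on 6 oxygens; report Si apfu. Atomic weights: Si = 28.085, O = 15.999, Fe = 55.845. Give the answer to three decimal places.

54.82 wt% FeO ÷ 71.844 g/mol = 0.76304 mol, giving 0.76304 Fe and 0.76304 O.
45.63 wt% SiO2 ÷ 60.083 g/mol = 0.75945 mol, giving 0.75945 Si and 1.51890 O.
Oxygen sums to 2.28194; scaling by 6/2.28194 = 2.62934 puts the formula on 6 O.
Si: 0.75945 × 2.62934 = 1.997 atoms per formula unit.

1.997 Si apfu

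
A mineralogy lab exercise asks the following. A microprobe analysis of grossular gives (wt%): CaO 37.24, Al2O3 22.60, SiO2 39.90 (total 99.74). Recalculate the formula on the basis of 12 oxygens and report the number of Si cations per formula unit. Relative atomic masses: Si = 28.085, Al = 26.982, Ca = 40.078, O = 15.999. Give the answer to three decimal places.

2.999 Si apfu

CaO: 37.24/56.077 = 0.66409 mol → 0.66409 mol Ca, 0.66409 mol O.
Al2O3: 22.60/101.961 = 0.22165 mol → 0.44330 mol Al, 0.66495 mol O.
SiO2: 39.90/60.083 = 0.66408 mol → 0.66408 mol Si, 1.32816 mol O.
Total oxygen = 2.65720 mol. Normalization factor = 12/2.65720 = 4.51603.
Si per 12 O = 0.66408 × 4.51603 = 2.999.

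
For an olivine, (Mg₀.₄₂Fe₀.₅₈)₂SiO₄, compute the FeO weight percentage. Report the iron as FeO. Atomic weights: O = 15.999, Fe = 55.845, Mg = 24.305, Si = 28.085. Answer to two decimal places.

47.01 wt%

Formula mass = 177.277 g/mol.
1.16 Fe → 1.1600 mol FeO per formula unit; M(FeO) = 71.844, so FeO mass = 83.339 g.
83.339/177.277 × 100 = 47.01 wt%.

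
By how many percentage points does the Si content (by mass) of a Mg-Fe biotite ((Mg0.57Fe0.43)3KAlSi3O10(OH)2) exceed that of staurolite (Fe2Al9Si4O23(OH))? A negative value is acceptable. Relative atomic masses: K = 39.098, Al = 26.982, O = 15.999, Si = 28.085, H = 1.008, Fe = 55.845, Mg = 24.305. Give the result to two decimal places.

5.21 percentage points

M((Mg0.57Fe0.43)3KAlSi3O10(OH)2) = 457.941 g/mol, so wt% Si = 84.255/457.941 × 100 = 18.40%.
M(Fe2Al9Si4O23(OH)) = 851.852 g/mol, so wt% Si = 112.340/851.852 × 100 = 13.19%.
18.40 − 13.19 = 5.21 pp.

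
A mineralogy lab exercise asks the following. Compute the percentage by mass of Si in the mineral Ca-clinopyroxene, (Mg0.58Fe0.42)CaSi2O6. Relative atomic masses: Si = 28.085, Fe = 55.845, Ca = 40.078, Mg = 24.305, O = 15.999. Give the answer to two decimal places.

Formula mass = 0.58×24.305 + 0.42×55.845 + 1×40.078 + 2×28.085 + 6×15.999 = 229.794 g/mol, of which 56.170 g is Si.
So Si makes up 56.170/229.794 = 0.2444 of the mass, i.e. 24.44%.

24.44 mass %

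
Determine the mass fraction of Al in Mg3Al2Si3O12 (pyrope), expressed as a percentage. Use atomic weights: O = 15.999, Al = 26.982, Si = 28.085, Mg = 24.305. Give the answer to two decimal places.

M(Mg3Al2Si3O12) = 403.122 g/mol.
Al contributes 2 × 26.982 = 53.964 g per mole.
53.964/403.122 = 0.1339 → 13.39%.

13.39 wt%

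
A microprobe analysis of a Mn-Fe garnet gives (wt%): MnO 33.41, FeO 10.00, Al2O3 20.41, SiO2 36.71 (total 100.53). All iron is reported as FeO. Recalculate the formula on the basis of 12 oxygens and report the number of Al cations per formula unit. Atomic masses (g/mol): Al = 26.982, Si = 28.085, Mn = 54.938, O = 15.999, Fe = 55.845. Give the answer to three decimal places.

1.975 Al apfu

33.41 wt% MnO ÷ 70.937 g/mol = 0.47098 mol, giving 0.47098 Mn and 0.47098 O.
10.00 wt% FeO ÷ 71.844 g/mol = 0.13919 mol, giving 0.13919 Fe and 0.13919 O.
20.41 wt% Al2O3 ÷ 101.961 g/mol = 0.20017 mol, giving 0.40034 Al and 0.60051 O.
36.71 wt% SiO2 ÷ 60.083 g/mol = 0.61099 mol, giving 0.61099 Si and 1.22198 O.
Oxygen sums to 2.43266; scaling by 12/2.43266 = 4.93287 puts the formula on 12 O.
Al: 0.40034 × 4.93287 = 1.975 atoms per formula unit.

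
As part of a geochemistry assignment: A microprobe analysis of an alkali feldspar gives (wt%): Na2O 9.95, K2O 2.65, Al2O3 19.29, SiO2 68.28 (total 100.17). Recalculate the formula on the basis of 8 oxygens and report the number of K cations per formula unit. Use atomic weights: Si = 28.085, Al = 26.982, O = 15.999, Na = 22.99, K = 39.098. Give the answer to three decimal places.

0.149 K apfu

9.95 wt% Na2O ÷ 61.979 g/mol = 0.16054 mol, giving 0.32108 Na and 0.16054 O.
2.65 wt% K2O ÷ 94.195 g/mol = 0.02813 mol, giving 0.05626 K and 0.02813 O.
19.29 wt% Al2O3 ÷ 101.961 g/mol = 0.18919 mol, giving 0.37838 Al and 0.56757 O.
68.28 wt% SiO2 ÷ 60.083 g/mol = 1.13643 mol, giving 1.13643 Si and 2.27286 O.
Oxygen sums to 3.02910; scaling by 8/3.02910 = 2.64105 puts the formula on 8 O.
K: 0.05626 × 2.64105 = 0.149 atoms per formula unit.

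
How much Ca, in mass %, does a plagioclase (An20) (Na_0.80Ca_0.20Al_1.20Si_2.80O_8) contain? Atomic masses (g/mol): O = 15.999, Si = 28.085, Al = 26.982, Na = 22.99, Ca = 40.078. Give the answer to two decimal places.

3.02 mass %

Molar mass of Na_0.80Ca_0.20Al_1.20Si_2.80O_8: 0.80*22.99 + 0.20*40.078 + 1.20*26.982 + 2.80*28.085 + 8*15.999 = 265.416 g/mol.
Mass of Ca per formula unit: 0.20 × 40.078 = 8.016 g.
Weight fraction Ca = 8.016 / 265.416 = 0.0302.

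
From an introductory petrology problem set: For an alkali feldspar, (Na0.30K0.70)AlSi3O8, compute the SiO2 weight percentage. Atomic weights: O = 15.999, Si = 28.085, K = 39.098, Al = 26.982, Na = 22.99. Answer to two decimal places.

Formula mass = 273.495 g/mol.
3 Si → 3.0000 mol SiO2 per formula unit; M(SiO2) = 60.083, so SiO2 mass = 180.249 g.
180.249/273.495 × 100 = 65.91 wt%.

65.91 wt%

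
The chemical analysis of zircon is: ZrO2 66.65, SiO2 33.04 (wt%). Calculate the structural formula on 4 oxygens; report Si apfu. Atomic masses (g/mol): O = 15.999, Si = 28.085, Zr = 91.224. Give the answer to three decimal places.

1.008 Si apfu

66.65 wt% ZrO2 ÷ 123.222 g/mol = 0.54089 mol, giving 0.54089 Zr and 1.08178 O.
33.04 wt% SiO2 ÷ 60.083 g/mol = 0.54991 mol, giving 0.54991 Si and 1.09982 O.
Oxygen sums to 2.18160; scaling by 4/2.18160 = 1.83352 puts the formula on 4 O.
Si: 0.54991 × 1.83352 = 1.008 atoms per formula unit.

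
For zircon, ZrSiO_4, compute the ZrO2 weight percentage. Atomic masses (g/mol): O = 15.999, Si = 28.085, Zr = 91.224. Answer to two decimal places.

Molar mass of ZrSiO_4 = 1*91.224 + 1*28.085 + 4*15.999 = 183.305 g/mol.
Each formula unit contains 1 Zr, equivalent to 1/1 = 1.0000 mol ZrO2.
M(ZrO2) = 1×91.224 + 2×15.999 = 123.222 g/mol.
Mass of ZrO2 per formula unit = 1.0000 × 123.222 = 123.222 g.
ZrO2 wt% = 123.222 / 183.305 × 100 = 67.22%.

67.22 wt%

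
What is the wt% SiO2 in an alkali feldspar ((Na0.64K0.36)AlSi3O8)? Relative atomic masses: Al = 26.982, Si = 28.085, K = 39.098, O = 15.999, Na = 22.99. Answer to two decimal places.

Formula mass = 268.018 g/mol.
3 Si → 3.0000 mol SiO2 per formula unit; M(SiO2) = 60.083, so SiO2 mass = 180.249 g.
180.249/268.018 × 100 = 67.25 wt%.

67.25 wt%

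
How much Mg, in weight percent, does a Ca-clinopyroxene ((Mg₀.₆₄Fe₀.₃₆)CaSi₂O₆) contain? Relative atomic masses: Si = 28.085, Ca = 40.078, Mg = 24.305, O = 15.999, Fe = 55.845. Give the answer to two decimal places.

6.83 weight percent

M((Mg₀.₆₄Fe₀.₃₆)CaSi₂O₆) = 227.901 g/mol.
Mg contributes 0.64 × 24.305 = 15.555 g per mole.
15.555/227.901 = 0.0683 → 6.83%.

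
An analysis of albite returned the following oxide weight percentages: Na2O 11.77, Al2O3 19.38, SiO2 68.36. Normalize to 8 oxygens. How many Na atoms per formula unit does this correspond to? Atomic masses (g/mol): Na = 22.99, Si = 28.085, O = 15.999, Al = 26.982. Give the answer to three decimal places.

11.77 wt% Na2O ÷ 61.979 g/mol = 0.18990 mol, giving 0.37980 Na and 0.18990 O.
19.38 wt% Al2O3 ÷ 101.961 g/mol = 0.19007 mol, giving 0.38014 Al and 0.57021 O.
68.36 wt% SiO2 ÷ 60.083 g/mol = 1.13776 mol, giving 1.13776 Si and 2.27552 O.
Oxygen sums to 3.03563; scaling by 8/3.03563 = 2.63537 puts the formula on 8 O.
Na: 0.37980 × 2.63537 = 1.001 atoms per formula unit.

1.001 Na apfu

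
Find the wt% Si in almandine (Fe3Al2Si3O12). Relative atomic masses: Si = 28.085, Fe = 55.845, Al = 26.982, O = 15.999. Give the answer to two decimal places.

16.93 mass %

M(Fe3Al2Si3O12) = 497.742 g/mol.
Si contributes 3 × 28.085 = 84.255 g per mole.
84.255/497.742 = 0.1693 → 16.93%.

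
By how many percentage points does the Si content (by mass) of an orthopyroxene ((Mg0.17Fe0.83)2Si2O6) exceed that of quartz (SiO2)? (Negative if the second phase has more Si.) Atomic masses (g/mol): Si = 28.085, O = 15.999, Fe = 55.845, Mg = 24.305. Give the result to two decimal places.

-24.55 percentage points

M((Mg0.17Fe0.83)2Si2O6) = 253.130 g/mol, so wt% Si = 56.170/253.130 × 100 = 22.19%.
M(SiO2) = 60.083 g/mol, so wt% Si = 28.085/60.083 × 100 = 46.74%.
22.19 − 46.74 = -24.55 pp.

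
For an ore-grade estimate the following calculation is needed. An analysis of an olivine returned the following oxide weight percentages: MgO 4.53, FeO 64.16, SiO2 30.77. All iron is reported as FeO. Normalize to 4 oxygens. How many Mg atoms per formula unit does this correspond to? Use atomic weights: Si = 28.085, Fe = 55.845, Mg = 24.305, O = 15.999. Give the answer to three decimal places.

0.222 Mg apfu

MgO: 4.53/40.304 = 0.11240 mol → 0.11240 mol Mg, 0.11240 mol O.
FeO: 64.16/71.844 = 0.89305 mol → 0.89305 mol Fe, 0.89305 mol O.
SiO2: 30.77/60.083 = 0.51212 mol → 0.51212 mol Si, 1.02424 mol O.
Total oxygen = 2.02969 mol. Normalization factor = 4/2.02969 = 1.97074.
Mg per 4 O = 0.11240 × 1.97074 = 0.222.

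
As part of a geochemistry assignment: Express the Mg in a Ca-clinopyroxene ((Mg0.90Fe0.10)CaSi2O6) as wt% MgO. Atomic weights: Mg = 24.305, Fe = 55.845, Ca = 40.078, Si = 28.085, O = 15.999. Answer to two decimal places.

Molar mass of (Mg0.90Fe0.10)CaSi2O6 = 0.90×24.305 + 0.10×55.845 + 1×40.078 + 2×28.085 + 6×15.999 = 219.701 g/mol.
Each formula unit contains 0.90 Mg, equivalent to 0.90/1 = 0.9000 mol MgO.
M(MgO) = 1×24.305 + 1×15.999 = 40.304 g/mol.
Mass of MgO per formula unit = 0.9000 × 40.304 = 36.274 g.
MgO wt% = 36.274 / 219.701 × 100 = 16.51%.

16.51 wt%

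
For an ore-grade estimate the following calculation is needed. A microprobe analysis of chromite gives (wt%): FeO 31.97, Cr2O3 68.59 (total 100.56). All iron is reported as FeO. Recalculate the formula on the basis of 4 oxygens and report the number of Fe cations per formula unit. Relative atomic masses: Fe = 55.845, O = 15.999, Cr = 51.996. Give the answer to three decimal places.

31.97 wt% FeO ÷ 71.844 g/mol = 0.44499 mol, giving 0.44499 Fe and 0.44499 O.
68.59 wt% Cr2O3 ÷ 151.989 g/mol = 0.45128 mol, giving 0.90256 Cr and 1.35384 O.
Oxygen sums to 1.79883; scaling by 4/1.79883 = 2.22367 puts the formula on 4 O.
Fe: 0.44499 × 2.22367 = 0.990 atoms per formula unit.

0.990 Fe apfu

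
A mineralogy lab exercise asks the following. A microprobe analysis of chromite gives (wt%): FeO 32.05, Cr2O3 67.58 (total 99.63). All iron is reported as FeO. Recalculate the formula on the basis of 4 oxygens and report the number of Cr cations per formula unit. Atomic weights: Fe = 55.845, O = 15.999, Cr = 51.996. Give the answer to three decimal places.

FeO (M=71.844): mol = 0.44611; Fe = 0.44611, O = 0.44611.
Cr2O3 (M=151.989): mol = 0.44464; Cr = 0.88928, O = 1.33392.
ΣO = 1.78003; factor = 4/ΣO = 2.24715.
Cr apfu = 0.88928 × 2.24715 = 1.998.

1.998 Cr apfu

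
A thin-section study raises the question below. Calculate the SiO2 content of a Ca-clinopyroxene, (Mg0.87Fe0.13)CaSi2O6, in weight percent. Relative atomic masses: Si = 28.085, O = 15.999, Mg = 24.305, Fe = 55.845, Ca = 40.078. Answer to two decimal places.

54.46 wt%

M((Mg0.87Fe0.13)CaSi2O6) = 220.647 g/mol; M(SiO2) = 60.083 g/mol.
Moles SiO2 per formula unit = 2 Si ÷ 1 = 2.0000.
SiO2 fraction = (2.0000 × 60.083) / 220.647 = 120.166/220.647 = 0.5446.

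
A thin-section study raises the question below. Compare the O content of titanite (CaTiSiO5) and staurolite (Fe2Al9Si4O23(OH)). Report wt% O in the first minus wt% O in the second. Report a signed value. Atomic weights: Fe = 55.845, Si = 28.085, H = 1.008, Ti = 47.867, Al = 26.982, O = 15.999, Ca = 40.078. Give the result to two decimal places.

First mineral: 79.995 g O in 196.025 g formula = 40.81 wt% O.
Second mineral: 383.976 g O in 851.852 g formula = 45.08 wt% O.
40.81% − 45.08% gives a difference of -4.27 percentage points.

-4.27 percentage points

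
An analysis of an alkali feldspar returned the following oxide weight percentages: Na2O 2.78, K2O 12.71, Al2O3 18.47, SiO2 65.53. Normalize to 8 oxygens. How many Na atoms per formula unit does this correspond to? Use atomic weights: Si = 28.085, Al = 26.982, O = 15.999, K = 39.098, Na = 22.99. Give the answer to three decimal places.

0.247 Na apfu

Na2O (M=61.979): mol = 0.04485; Na = 0.08970, O = 0.04485.
K2O (M=94.195): mol = 0.13493; K = 0.26986, O = 0.13493.
Al2O3 (M=101.961): mol = 0.18115; Al = 0.36230, O = 0.54345.
SiO2 (M=60.083): mol = 1.09066; Si = 1.09066, O = 2.18132.
ΣO = 2.90455; factor = 8/ΣO = 2.75430.
Na apfu = 0.08970 × 2.75430 = 0.247.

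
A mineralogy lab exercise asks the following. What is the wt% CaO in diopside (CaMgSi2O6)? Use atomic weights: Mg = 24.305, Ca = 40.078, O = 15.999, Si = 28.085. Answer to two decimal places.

Formula mass = 216.547 g/mol.
1 Ca → 1.0000 mol CaO per formula unit; M(CaO) = 56.077, so CaO mass = 56.077 g.
56.077/216.547 × 100 = 25.90 wt%.

25.90 wt%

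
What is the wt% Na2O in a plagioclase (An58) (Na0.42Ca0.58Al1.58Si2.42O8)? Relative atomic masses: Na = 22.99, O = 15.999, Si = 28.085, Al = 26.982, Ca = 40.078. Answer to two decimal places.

Formula mass = 271.490 g/mol.
0.42 Na → 0.2100 mol Na2O per formula unit; M(Na2O) = 61.979, so Na2O mass = 13.016 g.
13.016/271.490 × 100 = 4.79 wt%.

4.79 wt%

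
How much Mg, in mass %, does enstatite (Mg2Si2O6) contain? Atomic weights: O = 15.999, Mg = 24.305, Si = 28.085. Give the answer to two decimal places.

Formula mass = 2×24.305 + 2×28.085 + 6×15.999 = 200.774 g/mol, of which 48.610 g is Mg.
So Mg makes up 48.610/200.774 = 0.2421 of the mass, i.e. 24.21%.

24.21 mass %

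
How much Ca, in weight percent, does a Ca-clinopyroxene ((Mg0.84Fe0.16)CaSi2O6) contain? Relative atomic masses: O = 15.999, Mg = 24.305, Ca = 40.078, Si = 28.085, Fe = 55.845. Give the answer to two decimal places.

M((Mg0.84Fe0.16)CaSi2O6) = 221.593 g/mol.
Ca contributes 1 × 40.078 = 40.078 g per mole.
40.078/221.593 = 0.1809 → 18.09%.

18.09 weight percent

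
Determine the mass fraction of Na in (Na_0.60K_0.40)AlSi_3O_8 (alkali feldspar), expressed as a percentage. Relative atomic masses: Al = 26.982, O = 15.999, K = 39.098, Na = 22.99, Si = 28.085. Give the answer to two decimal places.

M((Na_0.60K_0.40)AlSi_3O_8) = 268.662 g/mol.
Na contributes 0.60 × 22.99 = 13.794 g per mole.
13.794/268.662 = 0.0513 → 5.13%.

5.13 wt%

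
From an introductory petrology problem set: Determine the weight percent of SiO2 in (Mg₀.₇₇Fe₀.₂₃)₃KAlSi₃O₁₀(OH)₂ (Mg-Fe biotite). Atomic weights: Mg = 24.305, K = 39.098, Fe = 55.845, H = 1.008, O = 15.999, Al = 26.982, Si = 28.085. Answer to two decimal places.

41.06 wt%

Molar mass of (Mg₀.₇₇Fe₀.₂₃)₃KAlSi₃O₁₀(OH)₂ = 2.31·24.305 + 0.69·55.845 + 1·39.098 + 1·26.982 + 3·28.085 + 12·15.999 + 2·1.008 = 439.017 g/mol.
Each formula unit contains 3 Si, equivalent to 3/1 = 3.0000 mol SiO2.
M(SiO2) = 1×28.085 + 2×15.999 = 60.083 g/mol.
Mass of SiO2 per formula unit = 3.0000 × 60.083 = 180.249 g.
SiO2 wt% = 180.249 / 439.017 × 100 = 41.06%.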